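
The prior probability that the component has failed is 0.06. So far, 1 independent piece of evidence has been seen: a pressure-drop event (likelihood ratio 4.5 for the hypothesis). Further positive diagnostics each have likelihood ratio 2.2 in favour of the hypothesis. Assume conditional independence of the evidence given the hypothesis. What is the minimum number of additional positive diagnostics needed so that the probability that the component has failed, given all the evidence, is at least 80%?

Prior odds = 0.06/0.94 = 3/47.
Bayes factor of the evidence already in hand = 4.5.
Odds after that evidence = (3/47) × 4.5 = 27/94.
Target odds = 0.8/0.2 = 4.
Need 2.2ⁿ ≥ 4 ÷ (27/94) = 376/27.
2.2³ = 10.648 falls short of 376/27 but 2.2⁴ = 23.4256 reaches it, so n = 4.

4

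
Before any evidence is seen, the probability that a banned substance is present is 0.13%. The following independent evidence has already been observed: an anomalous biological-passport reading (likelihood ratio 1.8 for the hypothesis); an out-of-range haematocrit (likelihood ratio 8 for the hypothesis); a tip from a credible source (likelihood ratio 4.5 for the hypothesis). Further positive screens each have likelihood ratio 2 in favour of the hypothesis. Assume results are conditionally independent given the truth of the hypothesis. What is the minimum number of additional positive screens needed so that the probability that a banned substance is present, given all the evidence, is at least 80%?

6

Prior odds = 0.0013/0.9987 = 13/9987.
Combined Bayes factor of the evidence already in hand = 1.8 × 8 × 4.5 = 64.8.
Odds after that evidence = (13/9987) × 64.8 = 1404/16645.
Target odds = 0.8/0.2 = 4.
Need 2ⁿ ≥ 4 ÷ (1404/16645) = 16645/351.
2⁵ = 32 falls short of 16645/351 but 2⁶ = 64 reaches it, so n = 6.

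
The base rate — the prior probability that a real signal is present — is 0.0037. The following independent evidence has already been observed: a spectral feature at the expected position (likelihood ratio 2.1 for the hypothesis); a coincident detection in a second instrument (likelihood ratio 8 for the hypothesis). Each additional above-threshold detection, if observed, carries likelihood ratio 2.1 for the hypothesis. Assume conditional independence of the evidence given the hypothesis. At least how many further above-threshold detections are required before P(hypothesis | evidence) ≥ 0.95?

Prior odds = 0.0037/0.9963 = 37/9963.
Combined Bayes factor of the evidence already in hand = 2.1 × 8 = 16.8.
Odds after that evidence = (37/9963) × 16.8 = 1036/16605.
Target odds = 0.95/0.05 = 19.
Need 2.1ⁿ ≥ 19 ÷ (1036/16605) = 315495/1036.
2.1⁷ ≈180.109 falls short of 315495/1036 but 2.1⁸ ≈378.229 reaches it, so n = 8.

8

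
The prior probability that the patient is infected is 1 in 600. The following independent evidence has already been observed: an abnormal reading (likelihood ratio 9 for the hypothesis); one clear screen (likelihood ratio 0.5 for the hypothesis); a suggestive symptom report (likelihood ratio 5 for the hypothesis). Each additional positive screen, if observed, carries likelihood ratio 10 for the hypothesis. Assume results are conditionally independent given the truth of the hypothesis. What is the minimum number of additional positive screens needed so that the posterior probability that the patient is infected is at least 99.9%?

Prior odds = (1/600)/(599/600) = 1/599.
Combined Bayes factor of the evidence already in hand = 9 × 0.5 × 5 = 22.5.
Odds after that evidence = (1/599) × 22.5 = 45/1198.
Target odds = 0.999/0.001 = 999.
Need 10ⁿ ≥ 999 ÷ (45/1198) = 26595.6.
10⁴ = 10000 falls short of 26595.6 but 10⁵ = 100000 reaches it, so n = 5.

5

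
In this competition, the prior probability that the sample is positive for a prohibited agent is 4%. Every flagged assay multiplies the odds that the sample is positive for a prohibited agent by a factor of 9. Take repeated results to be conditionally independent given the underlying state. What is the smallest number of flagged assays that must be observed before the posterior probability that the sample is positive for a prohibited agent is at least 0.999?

5

Prior odds: 0.04 ÷ 0.96 = 1/24.
Likelihood ratio per flagged assay = 9.
Target posterior odds = 0.999/0.001 = 999.
Need (1/24) × 9ⁿ ≥ 999, i.e. 9ⁿ ≥ 23976.
9⁴ = 6561 falls short of 23976 but 9⁵ = 59049 reaches it, so n = 5.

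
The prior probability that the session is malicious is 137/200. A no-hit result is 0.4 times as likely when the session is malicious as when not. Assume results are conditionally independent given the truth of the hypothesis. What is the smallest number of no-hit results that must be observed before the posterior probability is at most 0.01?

6

Prior odds = 0.685/0.315 = 137/63.
Likelihood ratio per no-hit result = 0.4.
Target posterior odds = 0.01/0.99 = 1/99.
Need (137/63) × 0.4ⁿ ≤ 1/99, i.e. 0.4ⁿ ≤ 7/1507.
0.4⁵ = 0.01024 is still above 7/1507 but 0.4⁶ = 64/15625 is at or below it, so n = 6.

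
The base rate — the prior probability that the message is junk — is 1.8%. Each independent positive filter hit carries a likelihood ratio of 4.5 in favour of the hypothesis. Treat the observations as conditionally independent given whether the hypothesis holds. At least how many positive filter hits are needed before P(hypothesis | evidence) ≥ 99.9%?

Prior odds = 0.018/0.982 = 9/491.
Likelihood ratio per positive filter hit = 4.5.
Target posterior odds = 0.999/0.001 = 999.
Require 4.5ⁿ ≥ 999 ÷ (9/491) = 54501.
4.5⁷ = 4782969/128 falls short of 54501 but 4.5⁸ = 43046721/256 reaches it, so n = 8.

8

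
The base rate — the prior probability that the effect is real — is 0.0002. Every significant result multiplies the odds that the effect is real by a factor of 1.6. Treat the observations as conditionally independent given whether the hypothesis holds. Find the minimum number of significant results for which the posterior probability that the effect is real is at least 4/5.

22

Prior odds = 0.0002/0.9998 = 1/4999.
Likelihood ratio per significant result = 1.6.
Target odds: 0.8 ÷ 0.2 = 4.
Require 1.6ⁿ ≥ 4 ÷ (1/4999) = 19996.
1.6²¹ ≈19342.8 falls short of 19996 but 1.6²² ≈30948.5 reaches it, so n = 22.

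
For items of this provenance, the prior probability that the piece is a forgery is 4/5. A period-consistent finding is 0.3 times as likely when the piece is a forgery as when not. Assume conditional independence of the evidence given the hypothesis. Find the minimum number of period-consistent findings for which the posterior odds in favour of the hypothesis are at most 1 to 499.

Prior odds = 0.8/0.2 = 4.
Likelihood ratio per period-consistent finding = 0.3.
Target odds = 1/499.
Require 0.3ⁿ ≤ 1/499 ÷ 4 = 1/1996.
0.3⁶ = 729/1000000 is still above 1/1996 but 0.3⁷ = 2187/10000000 is at or below it, so n = 7.

7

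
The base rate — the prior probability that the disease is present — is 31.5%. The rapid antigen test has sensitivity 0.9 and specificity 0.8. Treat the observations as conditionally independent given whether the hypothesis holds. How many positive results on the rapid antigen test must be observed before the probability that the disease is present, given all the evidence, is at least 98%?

4

Prior odds = 0.315/0.685 = 63/137.
False-positive rate = 1 − 0.8 = 0.2; likelihood ratio of a positive = 0.9/0.2 = 4.5.
Target posterior odds = 0.98/0.02 = 49.
Need (63/137) × 4.5ⁿ ≥ 49, i.e. 4.5ⁿ ≥ 959/9.
4.5³ = 91.125 falls short of 959/9 but 4.5⁴ = 410.0625 reaches it, so n = 4.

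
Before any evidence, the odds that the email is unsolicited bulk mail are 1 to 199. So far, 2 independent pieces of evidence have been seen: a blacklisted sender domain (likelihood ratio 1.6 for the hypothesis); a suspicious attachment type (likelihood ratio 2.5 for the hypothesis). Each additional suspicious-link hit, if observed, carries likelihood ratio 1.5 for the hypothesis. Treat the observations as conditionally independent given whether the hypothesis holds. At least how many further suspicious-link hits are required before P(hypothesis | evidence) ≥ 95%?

17

Prior odds = 1/199.
Combined Bayes factor of the evidence already in hand = 1.6 × 2.5 = 4.
Odds after that evidence = (1/199) × 4 = 4/199.
Target odds = 0.95/0.05 = 19.
Need 1.5ⁿ ≥ 19 ÷ (4/199) = 945.25.
1.5¹⁶ = 43046721/65536 falls short of 945.25 but 1.5¹⁷ = 129140163/131072 reaches it, so n = 17.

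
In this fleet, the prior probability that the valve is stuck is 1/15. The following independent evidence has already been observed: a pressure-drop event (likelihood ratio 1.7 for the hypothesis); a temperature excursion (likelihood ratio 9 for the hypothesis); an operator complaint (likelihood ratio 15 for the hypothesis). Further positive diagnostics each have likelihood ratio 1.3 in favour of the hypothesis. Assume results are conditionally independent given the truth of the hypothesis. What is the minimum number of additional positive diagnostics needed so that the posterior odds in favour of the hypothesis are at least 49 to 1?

5

Prior odds = (1/15)/(14/15) = 1/14.
Combined Bayes factor of the evidence already in hand = 1.7 × 9 × 15 = 229.5.
Odds after that evidence = (1/14) × 229.5 = 459/28.
Target odds = 49.
Need 1.3ⁿ ≥ 49 ÷ (459/28) = 1372/459.
1.3⁴ = 2.8561 falls short of 1372/459 but 1.3⁵ = 371293/100000 reaches it, so n = 5.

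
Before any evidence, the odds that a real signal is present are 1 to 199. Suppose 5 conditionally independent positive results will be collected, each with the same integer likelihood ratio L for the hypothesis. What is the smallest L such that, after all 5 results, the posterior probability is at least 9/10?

Prior odds = 1/199.
Target odds = 0.9/0.1 = 9.
Need L⁵ ≥ 9 ÷ (1/199) = 1791.
4⁵ = 1024 < 1791 ≤ 3125 = 5⁵, so L = 5.

5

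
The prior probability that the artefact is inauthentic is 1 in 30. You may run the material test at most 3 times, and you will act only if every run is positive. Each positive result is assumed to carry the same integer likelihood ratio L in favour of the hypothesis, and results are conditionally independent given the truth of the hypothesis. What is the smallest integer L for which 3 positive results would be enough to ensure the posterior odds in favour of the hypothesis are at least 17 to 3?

6

Prior odds = (1/30)/(29/30) = 1/29.
Target odds = 17/3.
Need L³ ≥ 17/3 ÷ (1/29) = 493/3.
5³ = 125 < 493/3 ≤ 216 = 6³, so L = 6.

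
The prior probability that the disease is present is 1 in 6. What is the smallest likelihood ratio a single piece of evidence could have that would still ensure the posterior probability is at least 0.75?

15

Prior odds = (1/6)/(5/6) = 0.2.
Target odds = 0.75/0.25 = 3.
Required Bayes factor = 3 ÷ 0.2 = 15.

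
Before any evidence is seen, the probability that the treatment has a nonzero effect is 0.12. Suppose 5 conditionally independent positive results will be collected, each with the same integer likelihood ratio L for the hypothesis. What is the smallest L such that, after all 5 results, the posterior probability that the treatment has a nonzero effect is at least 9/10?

3

Prior odds = 0.12/0.88 = 3/22.
Target odds = 0.9/0.1 = 9.
Need L⁵ ≥ 9 ÷ (3/22) = 66.
2⁵ = 32 < 66 ≤ 243 = 3⁵, so L = 3.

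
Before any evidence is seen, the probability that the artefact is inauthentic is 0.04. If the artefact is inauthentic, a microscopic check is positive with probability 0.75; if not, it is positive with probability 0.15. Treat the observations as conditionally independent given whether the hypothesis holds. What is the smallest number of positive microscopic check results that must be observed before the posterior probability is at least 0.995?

6

Prior odds = 0.04/0.96 = 1/24.
Likelihood ratio of a positive = 0.75/0.15 = 5.
Target posterior odds = 0.995/0.005 = 199.
Require 5ⁿ ≥ 199 ÷ (1/24) = 4776.
5⁵ = 3125 falls short of 4776 but 5⁶ = 15625 reaches it, so n = 6.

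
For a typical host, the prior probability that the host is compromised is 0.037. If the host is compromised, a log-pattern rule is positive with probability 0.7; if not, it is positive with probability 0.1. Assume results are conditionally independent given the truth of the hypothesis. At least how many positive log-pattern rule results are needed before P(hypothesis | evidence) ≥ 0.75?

Prior odds = 0.037/0.963 = 37/963.
Likelihood ratio of a positive = 0.7/0.1 = 7.
Target posterior odds = 0.75/0.25 = 3.
Need (37/963) × 7ⁿ ≥ 3, i.e. 7ⁿ ≥ 2889/37.
7² = 49 falls short of 2889/37 but 7³ = 343 reaches it, so n = 3.

3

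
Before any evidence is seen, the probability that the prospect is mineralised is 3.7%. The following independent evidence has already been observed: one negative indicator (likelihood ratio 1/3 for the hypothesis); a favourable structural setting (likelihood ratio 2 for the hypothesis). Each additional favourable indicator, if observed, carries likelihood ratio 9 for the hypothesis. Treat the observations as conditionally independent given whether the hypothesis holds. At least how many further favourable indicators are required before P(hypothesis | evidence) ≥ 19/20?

4

Prior odds = 0.037/0.963 = 37/963.
Combined Bayes factor of the evidence already in hand = (1/3) × 2 = 2/3.
Odds after that evidence = (37/963) × 2/3 = 74/2889.
Target odds = 0.95/0.05 = 19.
Need 9ⁿ ≥ 19 ÷ (74/2889) = 54891/74.
9³ = 729 falls short of 54891/74 but 9⁴ = 6561 reaches it, so n = 4.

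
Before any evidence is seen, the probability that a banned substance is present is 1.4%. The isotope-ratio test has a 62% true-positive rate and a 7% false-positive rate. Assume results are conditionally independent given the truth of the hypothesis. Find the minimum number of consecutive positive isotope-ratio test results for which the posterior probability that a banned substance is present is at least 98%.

Prior odds: 0.014 ÷ 0.986 = 7/493.
Likelihood ratio of a positive result = 0.62/0.07 = 62/7.
Target odds: 0.98 ÷ 0.02 = 49.
Require (62/7)ⁿ ≥ 49 ÷ (7/493) = 3451.
(62/7)³ = 238328/343 falls short of 3451 but (62/7)⁴ = 14776336/2401 reaches it, so n = 4.

4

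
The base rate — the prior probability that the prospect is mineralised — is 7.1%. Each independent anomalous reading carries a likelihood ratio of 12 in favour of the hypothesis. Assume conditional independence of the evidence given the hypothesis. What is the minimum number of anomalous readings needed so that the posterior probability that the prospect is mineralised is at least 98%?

3

Prior odds = 0.071/0.929 = 71/929.
Likelihood ratio per anomalous reading = 12.
Target odds: 0.98 ÷ 0.02 = 49.
Need (71/929) × 12ⁿ ≥ 49, i.e. 12ⁿ ≥ 45521/71.
12² = 144 falls short of 45521/71 but 12³ = 1728 reaches it, so n = 3.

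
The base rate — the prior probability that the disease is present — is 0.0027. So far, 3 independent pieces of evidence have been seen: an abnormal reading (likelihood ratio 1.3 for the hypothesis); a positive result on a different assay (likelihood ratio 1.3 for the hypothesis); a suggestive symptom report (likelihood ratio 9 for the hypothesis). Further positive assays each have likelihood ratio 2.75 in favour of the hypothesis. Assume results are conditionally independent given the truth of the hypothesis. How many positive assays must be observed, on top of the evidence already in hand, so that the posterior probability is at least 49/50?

8

Prior odds = 0.0027/0.9973 = 27/9973.
Combined Bayes factor of the evidence already in hand = 1.3 × 1.3 × 9 = 15.21.
Odds after that evidence = (27/9973) × 15.21 = 41067/997300.
Target odds = 0.98/0.02 = 49.
Need 2.75ⁿ ≥ 49 ÷ (41067/997300) = 48867700/41067.
2.75⁷ = 19487171/16384 falls short of 48867700/41067 but 2.75⁸ = 214358881/65536 reaches it, so n = 8.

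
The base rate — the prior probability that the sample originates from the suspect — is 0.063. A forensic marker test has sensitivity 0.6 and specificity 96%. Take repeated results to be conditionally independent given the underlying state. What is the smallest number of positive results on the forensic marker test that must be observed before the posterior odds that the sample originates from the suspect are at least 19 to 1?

3

Prior odds: 0.063 ÷ 0.937 = 63/937.
False-positive rate = 1 − 0.96 = 0.04; likelihood ratio of a positive = 0.6/0.04 = 15.
Target odds = 19.
Need (63/937) × 15ⁿ ≥ 19, i.e. 15ⁿ ≥ 17803/63.
15² = 225 falls short of 17803/63 but 15³ = 3375 reaches it, so n = 3.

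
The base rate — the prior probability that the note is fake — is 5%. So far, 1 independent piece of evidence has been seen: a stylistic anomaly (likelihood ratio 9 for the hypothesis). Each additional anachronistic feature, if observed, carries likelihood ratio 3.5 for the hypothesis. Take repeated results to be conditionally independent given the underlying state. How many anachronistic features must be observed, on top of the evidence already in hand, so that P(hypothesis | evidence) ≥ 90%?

Prior odds = 0.05/0.95 = 1/19.
Bayes factor of the evidence already in hand = 9.
Odds after that evidence = (1/19) × 9 = 9/19.
Target odds = 0.9/0.1 = 9.
Need 3.5ⁿ ≥ 9 ÷ (9/19) = 19.
3.5² = 12.25 falls short of 19 but 3.5³ = 42.875 reaches it, so n = 3.

3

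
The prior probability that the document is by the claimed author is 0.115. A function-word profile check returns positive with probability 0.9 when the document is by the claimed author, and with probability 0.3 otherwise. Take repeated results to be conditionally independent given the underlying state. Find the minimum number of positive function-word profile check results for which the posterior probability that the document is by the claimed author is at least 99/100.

7

Prior odds: 0.115 ÷ 0.885 = 23/177.
Likelihood ratio of a positive result = 0.9/0.3 = 3.
Target odds: 0.99 ÷ 0.01 = 99.
Require 3ⁿ ≥ 99 ÷ (23/177) = 17523/23.
3⁶ = 729 falls short of 17523/23 but 3⁷ = 2187 reaches it, so n = 7.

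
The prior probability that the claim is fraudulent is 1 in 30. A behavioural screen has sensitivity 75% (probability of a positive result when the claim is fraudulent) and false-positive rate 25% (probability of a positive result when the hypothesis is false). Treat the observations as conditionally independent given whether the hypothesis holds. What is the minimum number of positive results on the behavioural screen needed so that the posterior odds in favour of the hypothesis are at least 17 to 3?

5

Prior odds: (1/30) ÷ (29/30) = 1/29.
Likelihood ratio of a positive result = 0.75/0.25 = 3.
Target odds = 17/3.
Need (1/29) × 3ⁿ ≥ 17/3, i.e. 3ⁿ ≥ 493/3.
3⁴ = 81 falls short of 493/3 but 3⁵ = 243 reaches it, so n = 5.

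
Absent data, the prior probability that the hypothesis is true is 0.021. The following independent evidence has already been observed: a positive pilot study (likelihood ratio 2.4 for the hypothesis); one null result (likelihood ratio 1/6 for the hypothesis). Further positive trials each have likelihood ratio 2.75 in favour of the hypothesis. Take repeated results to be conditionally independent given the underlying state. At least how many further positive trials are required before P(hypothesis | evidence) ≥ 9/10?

7

Prior odds = 0.021/0.979 = 21/979.
Combined Bayes factor of the evidence already in hand = 2.4 × (1/6) = 0.4.
Odds after that evidence = (21/979) × 0.4 = 42/4895.
Target odds = 0.9/0.1 = 9.
Need 2.75ⁿ ≥ 9 ÷ (42/4895) = 14685/14.
2.75⁶ = 1771561/4096 falls short of 14685/14 but 2.75⁷ = 19487171/16384 reaches it, so n = 7.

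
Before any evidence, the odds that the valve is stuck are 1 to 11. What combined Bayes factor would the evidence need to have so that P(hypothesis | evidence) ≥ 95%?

209

Prior odds = 1/11.
Target odds = 0.95/0.05 = 19.
Required Bayes factor = 19 ÷ (1/11) = 209.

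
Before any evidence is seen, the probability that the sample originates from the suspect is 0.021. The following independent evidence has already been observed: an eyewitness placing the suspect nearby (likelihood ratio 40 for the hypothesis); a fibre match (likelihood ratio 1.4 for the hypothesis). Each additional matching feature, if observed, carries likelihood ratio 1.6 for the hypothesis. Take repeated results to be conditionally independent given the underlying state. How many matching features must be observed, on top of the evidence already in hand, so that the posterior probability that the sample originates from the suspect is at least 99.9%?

15

Prior odds = 0.021/0.979 = 21/979.
Combined Bayes factor of the evidence already in hand = 40 × 1.4 = 56.
Odds after that evidence = (21/979) × 56 = 1176/979.
Target odds = 0.999/0.001 = 999.
Need 1.6ⁿ ≥ 999 ÷ (1176/979) = 326007/392.
1.6¹⁴ ≈720.576 falls short of 326007/392 but 1.6¹⁵ ≈1152.92 reaches it, so n = 15.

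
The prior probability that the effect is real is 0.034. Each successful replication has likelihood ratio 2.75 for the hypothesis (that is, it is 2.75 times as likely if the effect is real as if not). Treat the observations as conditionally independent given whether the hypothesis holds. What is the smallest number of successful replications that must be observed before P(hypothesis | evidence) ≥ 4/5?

5

Prior odds: 0.034 ÷ 0.966 = 17/483.
Likelihood ratio per successful replication = 2.75.
Target odds: 0.8 ÷ 0.2 = 4.
Need (17/483) × 2.75ⁿ ≥ 4, i.e. 2.75ⁿ ≥ 1932/17.
2.75⁴ = 57.19140625 falls short of 1932/17 but 2.75⁵ = 161051/1024 reaches it, so n = 5.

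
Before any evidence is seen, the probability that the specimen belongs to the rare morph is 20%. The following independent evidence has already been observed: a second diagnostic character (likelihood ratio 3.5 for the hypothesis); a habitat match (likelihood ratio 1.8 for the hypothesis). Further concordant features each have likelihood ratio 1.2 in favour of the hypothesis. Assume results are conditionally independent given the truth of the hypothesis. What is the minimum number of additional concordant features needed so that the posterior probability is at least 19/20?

14

Prior odds = 0.2/0.8 = 0.25.
Combined Bayes factor of the evidence already in hand = 3.5 × 1.8 = 6.3.
Odds after that evidence = 0.25 × 6.3 = 1.575.
Target odds = 0.95/0.05 = 19.
Need 1.2ⁿ ≥ 19 ÷ 1.575 = 760/63.
1.2¹³ ≈10.6993 falls short of 760/63 but 1.2¹⁴ ≈12.8392 reaches it, so n = 14.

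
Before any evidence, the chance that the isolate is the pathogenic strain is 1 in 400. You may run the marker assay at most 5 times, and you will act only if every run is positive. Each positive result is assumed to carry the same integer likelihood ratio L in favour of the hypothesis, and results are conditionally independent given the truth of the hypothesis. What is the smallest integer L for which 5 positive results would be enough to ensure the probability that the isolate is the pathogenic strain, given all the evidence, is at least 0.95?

6

Prior odds = 0.0025/0.9975 = 1/399.
Target odds = 0.95/0.05 = 19.
Need L⁵ ≥ 19 ÷ (1/399) = 7581.
5⁵ = 3125 < 7581 ≤ 7776 = 6⁵, so L = 6.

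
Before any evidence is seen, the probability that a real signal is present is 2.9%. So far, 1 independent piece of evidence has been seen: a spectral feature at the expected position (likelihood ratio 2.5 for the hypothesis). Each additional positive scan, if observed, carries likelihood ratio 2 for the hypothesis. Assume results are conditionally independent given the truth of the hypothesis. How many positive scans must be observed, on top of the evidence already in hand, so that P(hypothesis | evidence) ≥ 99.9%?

14

Prior odds = 0.029/0.971 = 29/971.
Bayes factor of the evidence already in hand = 2.5.
Odds after that evidence = (29/971) × 2.5 = 145/1942.
Target odds = 0.999/0.001 = 999.
Need 2ⁿ ≥ 999 ÷ (145/1942) = 1940058/145.
2¹³ = 8192 falls short of 1940058/145 but 2¹⁴ = 16384 reaches it, so n = 14.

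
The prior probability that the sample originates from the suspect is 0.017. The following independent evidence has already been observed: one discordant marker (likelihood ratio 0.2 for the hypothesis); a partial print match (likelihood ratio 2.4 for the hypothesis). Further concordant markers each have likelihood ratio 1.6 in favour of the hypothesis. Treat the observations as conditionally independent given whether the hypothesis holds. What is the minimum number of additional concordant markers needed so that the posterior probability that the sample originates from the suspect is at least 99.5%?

22

Prior odds = 0.017/0.983 = 17/983.
Combined Bayes factor of the evidence already in hand = 0.2 × 2.4 = 0.48.
Odds after that evidence = (17/983) × 0.48 = 204/24575.
Target odds = 0.995/0.005 = 199.
Need 1.6ⁿ ≥ 199 ÷ (204/24575) = 4890425/204.
1.6²¹ ≈19342.8 falls short of 4890425/204 but 1.6²² ≈30948.5 reaches it, so n = 22.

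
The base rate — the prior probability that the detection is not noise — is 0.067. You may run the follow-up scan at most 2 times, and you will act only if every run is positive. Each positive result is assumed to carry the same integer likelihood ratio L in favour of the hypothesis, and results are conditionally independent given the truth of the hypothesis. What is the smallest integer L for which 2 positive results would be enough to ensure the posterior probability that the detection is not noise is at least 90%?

12

Prior odds = 0.067/0.933 = 67/933.
Target odds = 0.9/0.1 = 9.
Need L² ≥ 9 ÷ (67/933) = 8397/67.
11² = 121 < 8397/67 ≤ 144 = 12², so L = 12.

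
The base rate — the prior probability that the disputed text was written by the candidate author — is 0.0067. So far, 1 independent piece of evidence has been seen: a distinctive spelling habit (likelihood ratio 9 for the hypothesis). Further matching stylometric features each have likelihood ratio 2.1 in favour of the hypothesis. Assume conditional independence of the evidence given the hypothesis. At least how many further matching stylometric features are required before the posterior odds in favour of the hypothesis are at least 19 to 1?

8

Prior odds = 0.0067/0.9933 = 67/9933.
Bayes factor of the evidence already in hand = 9.
Odds after that evidence = (67/9933) × 9 = 201/3311.
Target odds = 19.
Need 2.1ⁿ ≥ 19 ÷ (201/3311) = 62909/201.
2.1⁷ ≈180.109 falls short of 62909/201 but 2.1⁸ ≈378.229 reaches it, so n = 8.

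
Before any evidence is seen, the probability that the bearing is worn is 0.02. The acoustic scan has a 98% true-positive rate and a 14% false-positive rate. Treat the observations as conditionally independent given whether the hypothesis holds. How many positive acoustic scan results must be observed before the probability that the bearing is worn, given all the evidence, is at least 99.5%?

Prior odds: 0.02 ÷ 0.98 = 1/49.
Likelihood ratio of a positive result = 0.98/0.14 = 7.
Target odds: 0.995 ÷ 0.005 = 199.
Require 7ⁿ ≥ 199 ÷ (1/49) = 9751.
7⁴ = 2401 falls short of 9751 but 7⁵ = 16807 reaches it, so n = 5.

5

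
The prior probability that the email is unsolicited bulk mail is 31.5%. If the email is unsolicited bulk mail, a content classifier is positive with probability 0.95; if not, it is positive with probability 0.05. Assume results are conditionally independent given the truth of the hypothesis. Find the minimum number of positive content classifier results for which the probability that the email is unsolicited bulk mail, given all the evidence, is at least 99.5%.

Prior odds = 0.315/0.685 = 63/137.
Likelihood ratio of a positive = 0.95/0.05 = 19.
Target posterior odds = 0.995/0.005 = 199.
Require 19ⁿ ≥ 199 ÷ (63/137) = 27263/63.
19² = 361 falls short of 27263/63 but 19³ = 6859 reaches it, so n = 3.

3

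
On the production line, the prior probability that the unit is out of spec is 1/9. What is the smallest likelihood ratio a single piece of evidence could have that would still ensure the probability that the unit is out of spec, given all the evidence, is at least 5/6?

40

Prior odds = (1/9)/(8/9) = 0.125.
Target odds = (5/6)/(1/6) = 5.
Required Bayes factor = 5 ÷ 0.125 = 40.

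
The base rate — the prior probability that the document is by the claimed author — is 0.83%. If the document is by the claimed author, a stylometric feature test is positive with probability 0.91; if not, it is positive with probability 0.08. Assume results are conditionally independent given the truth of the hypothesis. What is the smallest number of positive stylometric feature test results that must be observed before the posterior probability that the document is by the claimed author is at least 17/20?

3

Prior odds = 0.0083/0.9917 = 83/9917.
Likelihood ratio of a positive = 0.91/0.08 = 11.375.
Target odds: 0.85 ÷ 0.15 = 17/3.
Require 11.375ⁿ ≥ 17/3 ÷ (83/9917) = 168589/249.
11.375² = 129.390625 falls short of 168589/249 but 11.375³ = 753571/512 reaches it, so n = 3.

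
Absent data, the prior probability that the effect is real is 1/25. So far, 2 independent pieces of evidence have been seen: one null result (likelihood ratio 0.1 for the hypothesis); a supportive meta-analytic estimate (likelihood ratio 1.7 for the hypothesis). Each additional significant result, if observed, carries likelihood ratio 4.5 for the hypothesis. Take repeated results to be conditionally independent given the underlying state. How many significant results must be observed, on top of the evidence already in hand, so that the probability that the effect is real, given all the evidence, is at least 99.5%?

Prior odds = 0.04/0.96 = 1/24.
Combined Bayes factor of the evidence already in hand = 0.1 × 1.7 = 0.17.
Odds after that evidence = (1/24) × 0.17 = 17/2400.
Target odds = 0.995/0.005 = 199.
Need 4.5ⁿ ≥ 199 ÷ (17/2400) = 477600/17.
4.5⁶ = 8303.765625 falls short of 477600/17 but 4.5⁷ = 4782969/128 reaches it, so n = 7.

7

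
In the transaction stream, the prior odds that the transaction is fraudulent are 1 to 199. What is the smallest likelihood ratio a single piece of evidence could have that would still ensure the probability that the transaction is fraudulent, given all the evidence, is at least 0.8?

796

Prior odds = 1/199.
Target odds = 0.8/0.2 = 4.
Required Bayes factor = 4 ÷ (1/199) = 796.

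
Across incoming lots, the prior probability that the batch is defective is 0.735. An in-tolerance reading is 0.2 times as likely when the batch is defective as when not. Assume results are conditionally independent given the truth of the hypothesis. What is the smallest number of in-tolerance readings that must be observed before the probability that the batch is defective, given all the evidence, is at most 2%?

4

Prior odds: 0.735 ÷ 0.265 = 147/53.
Likelihood ratio per in-tolerance reading = 0.2.
Target posterior odds = 0.02/0.98 = 1/49.
Need (147/53) × 0.2ⁿ ≤ 1/49, i.e. 0.2ⁿ ≤ 53/7203.
0.2³ = 0.008 is still above 53/7203 but 0.2⁴ = 0.0016 is at or below it, so n = 4.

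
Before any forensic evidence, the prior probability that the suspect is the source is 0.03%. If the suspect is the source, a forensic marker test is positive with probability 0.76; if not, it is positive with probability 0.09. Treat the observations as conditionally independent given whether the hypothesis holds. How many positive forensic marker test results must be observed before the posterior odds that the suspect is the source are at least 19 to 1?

Prior odds = 0.0003/0.9997 = 3/9997.
Likelihood ratio of a positive = 0.76/0.09 = 76/9.
Target odds = 19.
Need (3/9997) × (76/9)ⁿ ≥ 19, i.e. (76/9)ⁿ ≥ 189943/3.
(76/9)⁵ ≈42939.3 falls short of 189943/3 but (76/9)⁶ ≈362599 reaches it, so n = 6.

6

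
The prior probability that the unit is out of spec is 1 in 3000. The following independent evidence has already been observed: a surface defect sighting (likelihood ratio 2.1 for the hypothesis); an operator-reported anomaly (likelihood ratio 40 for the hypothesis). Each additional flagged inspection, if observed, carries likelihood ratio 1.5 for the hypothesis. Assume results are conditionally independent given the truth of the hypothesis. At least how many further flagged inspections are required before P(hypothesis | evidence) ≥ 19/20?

Prior odds = (1/3000)/(2999/3000) = 1/2999.
Combined Bayes factor of the evidence already in hand = 2.1 × 40 = 84.
Odds after that evidence = (1/2999) × 84 = 84/2999.
Target odds = 0.95/0.05 = 19.
Need 1.5ⁿ ≥ 19 ÷ (84/2999) = 56981/84.
1.5¹⁶ = 43046721/65536 falls short of 56981/84 but 1.5¹⁷ = 129140163/131072 reaches it, so n = 17.

17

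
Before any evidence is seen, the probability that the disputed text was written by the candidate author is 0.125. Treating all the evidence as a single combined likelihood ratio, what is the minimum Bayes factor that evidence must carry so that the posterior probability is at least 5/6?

35

Prior odds = 0.125/0.875 = 1/7.
Target odds = (5/6)/(1/6) = 5.
Required Bayes factor = 5 ÷ (1/7) = 35.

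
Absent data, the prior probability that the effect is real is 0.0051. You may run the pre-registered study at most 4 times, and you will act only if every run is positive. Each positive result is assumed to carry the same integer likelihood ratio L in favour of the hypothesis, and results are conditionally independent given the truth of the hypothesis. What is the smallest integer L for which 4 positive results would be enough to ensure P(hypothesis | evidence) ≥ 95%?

Prior odds = 0.0051/0.9949 = 51/9949.
Target odds = 0.95/0.05 = 19.
Need L⁴ ≥ 19 ÷ (51/9949) = 189031/51.
7⁴ = 2401 < 189031/51 ≤ 4096 = 8⁴, so L = 8.

8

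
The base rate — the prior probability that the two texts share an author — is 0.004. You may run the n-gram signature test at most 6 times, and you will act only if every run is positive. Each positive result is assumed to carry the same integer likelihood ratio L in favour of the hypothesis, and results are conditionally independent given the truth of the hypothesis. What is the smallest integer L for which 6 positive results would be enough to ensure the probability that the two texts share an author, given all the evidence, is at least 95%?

Prior odds = 0.004/0.996 = 1/249.
Target odds = 0.95/0.05 = 19.
Need L⁶ ≥ 19 ÷ (1/249) = 4731.
4⁶ = 4096 < 4731 ≤ 15625 = 5⁶, so L = 5.

5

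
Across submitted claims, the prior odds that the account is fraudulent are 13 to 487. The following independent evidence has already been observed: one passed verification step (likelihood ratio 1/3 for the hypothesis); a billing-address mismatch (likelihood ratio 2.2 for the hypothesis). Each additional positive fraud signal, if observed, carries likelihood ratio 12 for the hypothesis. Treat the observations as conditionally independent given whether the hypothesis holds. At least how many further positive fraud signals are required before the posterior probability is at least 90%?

3

Prior odds = 13/487.
Combined Bayes factor of the evidence already in hand = (1/3) × 2.2 = 11/15.
Odds after that evidence = (13/487) × 11/15 = 143/7305.
Target odds = 0.9/0.1 = 9.
Need 12ⁿ ≥ 9 ÷ (143/7305) = 65745/143.
12² = 144 falls short of 65745/143 but 12³ = 1728 reaches it, so n = 3.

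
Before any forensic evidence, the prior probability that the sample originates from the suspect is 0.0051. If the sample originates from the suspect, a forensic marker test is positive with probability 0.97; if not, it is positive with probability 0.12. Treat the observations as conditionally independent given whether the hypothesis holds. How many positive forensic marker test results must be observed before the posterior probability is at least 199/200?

6

Prior odds: 0.0051 ÷ 0.9949 = 51/9949.
Likelihood ratio of a positive = 0.97/0.12 = 97/12.
Target posterior odds = 0.995/0.005 = 199.
Require (97/12)ⁿ ≥ 199 ÷ (51/9949) = 1979851/51.
(97/12)⁵ ≈34510.6 falls short of 1979851/51 but (97/12)⁶ ≈278961 reaches it, so n = 6.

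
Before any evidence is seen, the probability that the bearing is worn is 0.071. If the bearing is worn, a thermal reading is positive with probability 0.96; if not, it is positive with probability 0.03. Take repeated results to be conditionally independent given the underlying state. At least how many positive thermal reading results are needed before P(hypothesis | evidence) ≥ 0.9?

Prior odds = 0.071/0.929 = 71/929.
Likelihood ratio of a positive = 0.96/0.03 = 32.
Target posterior odds = 0.9/0.1 = 9.
Need (71/929) × 32ⁿ ≥ 9, i.e. 32ⁿ ≥ 8361/71.
32¹ = 32 falls short of 8361/71 but 32² = 1024 reaches it, so n = 2.

2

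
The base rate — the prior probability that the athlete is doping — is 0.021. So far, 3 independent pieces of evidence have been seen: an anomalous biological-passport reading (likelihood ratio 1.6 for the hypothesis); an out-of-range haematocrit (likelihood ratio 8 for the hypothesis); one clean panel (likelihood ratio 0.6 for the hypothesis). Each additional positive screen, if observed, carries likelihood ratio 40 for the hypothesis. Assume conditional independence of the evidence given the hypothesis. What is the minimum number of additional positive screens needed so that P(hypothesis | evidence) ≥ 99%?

Prior odds = 0.021/0.979 = 21/979.
Combined Bayes factor of the evidence already in hand = 1.6 × 8 × 0.6 = 7.68.
Odds after that evidence = (21/979) × 7.68 = 4032/24475.
Target odds = 0.99/0.01 = 99.
Need 40ⁿ ≥ 99 ÷ (4032/24475) = 269225/448.
40¹ = 40 falls short of 269225/448 but 40² = 1600 reaches it, so n = 2.

2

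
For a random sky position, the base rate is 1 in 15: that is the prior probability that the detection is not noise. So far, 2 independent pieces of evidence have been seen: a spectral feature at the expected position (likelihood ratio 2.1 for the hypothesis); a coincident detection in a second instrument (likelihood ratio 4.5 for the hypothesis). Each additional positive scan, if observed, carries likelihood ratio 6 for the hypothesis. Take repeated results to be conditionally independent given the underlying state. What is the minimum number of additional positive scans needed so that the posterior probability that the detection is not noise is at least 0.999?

5

Prior odds = (1/15)/(14/15) = 1/14.
Combined Bayes factor of the evidence already in hand = 2.1 × 4.5 = 9.45.
Odds after that evidence = (1/14) × 9.45 = 0.675.
Target odds = 0.999/0.001 = 999.
Need 6ⁿ ≥ 999 ÷ 0.675 = 1480.
6⁴ = 1296 falls short of 1480 but 6⁵ = 7776 reaches it, so n = 5.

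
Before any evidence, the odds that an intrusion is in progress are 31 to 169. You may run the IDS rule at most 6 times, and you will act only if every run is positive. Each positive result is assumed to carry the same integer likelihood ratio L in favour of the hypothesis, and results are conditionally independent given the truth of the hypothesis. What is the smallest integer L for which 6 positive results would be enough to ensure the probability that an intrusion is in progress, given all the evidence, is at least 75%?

Prior odds = 31/169.
Target odds = 0.75/0.25 = 3.
Need L⁶ ≥ 3 ÷ (31/169) = 507/31.
1⁶ = 1 < 507/31 ≤ 64 = 2⁶, so L = 2.

2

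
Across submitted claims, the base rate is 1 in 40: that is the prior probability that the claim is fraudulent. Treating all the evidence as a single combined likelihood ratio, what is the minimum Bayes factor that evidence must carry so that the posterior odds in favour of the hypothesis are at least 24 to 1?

Prior odds = 0.025/0.975 = 1/39.
Target odds = 24.
Required Bayes factor = 24 ÷ (1/39) = 936.

936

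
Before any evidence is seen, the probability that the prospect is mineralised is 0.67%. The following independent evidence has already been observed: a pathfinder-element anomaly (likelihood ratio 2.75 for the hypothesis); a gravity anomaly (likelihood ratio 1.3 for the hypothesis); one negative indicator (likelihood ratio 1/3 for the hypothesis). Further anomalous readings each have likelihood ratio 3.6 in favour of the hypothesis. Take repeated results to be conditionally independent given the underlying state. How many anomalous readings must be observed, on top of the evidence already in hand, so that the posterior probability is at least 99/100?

8

Prior odds = 0.0067/0.9933 = 67/9933.
Combined Bayes factor of the evidence already in hand = 2.75 × 1.3 × (1/3) = 143/120.
Odds after that evidence = (67/9933) × 143/120 = 871/108360.
Target odds = 0.99/0.01 = 99.
Need 3.6ⁿ ≥ 99 ÷ (871/108360) = 10727640/871.
3.6⁷ = 612220032/78125 falls short of 10727640/871 but 3.6⁸ ≈28211.1 reaches it, so n = 8.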